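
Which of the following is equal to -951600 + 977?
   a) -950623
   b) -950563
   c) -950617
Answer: a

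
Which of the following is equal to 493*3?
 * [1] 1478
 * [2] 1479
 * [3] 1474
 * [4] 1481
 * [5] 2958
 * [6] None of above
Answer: 2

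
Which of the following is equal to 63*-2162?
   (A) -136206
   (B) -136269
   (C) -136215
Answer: A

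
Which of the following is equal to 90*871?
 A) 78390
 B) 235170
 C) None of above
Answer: A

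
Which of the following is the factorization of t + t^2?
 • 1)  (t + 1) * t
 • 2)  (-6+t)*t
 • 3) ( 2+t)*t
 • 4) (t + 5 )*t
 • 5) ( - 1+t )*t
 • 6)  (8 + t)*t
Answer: 1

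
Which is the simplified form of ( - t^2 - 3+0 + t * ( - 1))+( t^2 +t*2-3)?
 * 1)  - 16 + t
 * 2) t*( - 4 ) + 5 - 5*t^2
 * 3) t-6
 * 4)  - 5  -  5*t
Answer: 3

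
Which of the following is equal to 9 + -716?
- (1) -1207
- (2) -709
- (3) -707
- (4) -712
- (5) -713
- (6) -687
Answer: 3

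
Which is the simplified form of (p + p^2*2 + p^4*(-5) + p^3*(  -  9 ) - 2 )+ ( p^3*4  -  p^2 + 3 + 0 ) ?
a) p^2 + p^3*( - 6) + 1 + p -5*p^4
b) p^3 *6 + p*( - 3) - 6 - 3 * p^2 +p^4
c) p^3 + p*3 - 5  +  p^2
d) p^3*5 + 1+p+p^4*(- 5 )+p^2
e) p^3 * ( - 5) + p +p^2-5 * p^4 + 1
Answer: e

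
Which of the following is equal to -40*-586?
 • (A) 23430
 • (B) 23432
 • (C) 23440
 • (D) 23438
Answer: C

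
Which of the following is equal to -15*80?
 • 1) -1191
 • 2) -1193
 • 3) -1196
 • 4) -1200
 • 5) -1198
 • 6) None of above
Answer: 4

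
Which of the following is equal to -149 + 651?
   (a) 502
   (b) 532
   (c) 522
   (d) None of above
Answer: a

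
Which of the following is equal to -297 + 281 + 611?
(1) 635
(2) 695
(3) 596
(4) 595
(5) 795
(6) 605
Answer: 4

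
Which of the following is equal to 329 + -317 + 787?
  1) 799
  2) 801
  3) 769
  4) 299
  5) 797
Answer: 1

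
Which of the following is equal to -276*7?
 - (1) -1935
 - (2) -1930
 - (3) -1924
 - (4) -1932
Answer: 4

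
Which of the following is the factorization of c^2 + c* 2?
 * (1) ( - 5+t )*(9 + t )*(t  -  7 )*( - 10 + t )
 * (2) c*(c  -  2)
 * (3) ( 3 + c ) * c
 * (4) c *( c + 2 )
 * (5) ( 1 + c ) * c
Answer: 4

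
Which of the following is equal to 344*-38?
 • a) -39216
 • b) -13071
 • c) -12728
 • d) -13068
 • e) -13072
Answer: e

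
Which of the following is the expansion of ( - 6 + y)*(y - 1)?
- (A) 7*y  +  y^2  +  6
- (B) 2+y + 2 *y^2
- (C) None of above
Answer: C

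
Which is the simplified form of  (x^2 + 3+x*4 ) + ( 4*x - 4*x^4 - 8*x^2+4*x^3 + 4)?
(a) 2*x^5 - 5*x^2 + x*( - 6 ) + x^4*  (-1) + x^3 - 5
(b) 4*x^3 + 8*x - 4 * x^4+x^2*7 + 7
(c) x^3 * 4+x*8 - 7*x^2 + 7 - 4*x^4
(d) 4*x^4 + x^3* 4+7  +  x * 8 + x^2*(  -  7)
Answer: c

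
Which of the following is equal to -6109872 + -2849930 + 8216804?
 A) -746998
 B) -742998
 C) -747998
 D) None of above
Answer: B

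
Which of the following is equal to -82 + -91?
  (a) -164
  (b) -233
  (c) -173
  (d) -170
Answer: c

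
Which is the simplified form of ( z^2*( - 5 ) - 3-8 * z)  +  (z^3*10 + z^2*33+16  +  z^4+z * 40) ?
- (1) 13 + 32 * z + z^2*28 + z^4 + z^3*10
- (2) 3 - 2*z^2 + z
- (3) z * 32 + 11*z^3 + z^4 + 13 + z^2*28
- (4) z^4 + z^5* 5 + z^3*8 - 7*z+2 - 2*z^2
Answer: 1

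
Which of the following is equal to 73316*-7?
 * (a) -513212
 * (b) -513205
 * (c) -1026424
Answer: a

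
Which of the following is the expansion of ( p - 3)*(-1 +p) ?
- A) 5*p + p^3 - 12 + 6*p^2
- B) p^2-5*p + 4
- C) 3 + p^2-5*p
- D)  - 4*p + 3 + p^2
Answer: D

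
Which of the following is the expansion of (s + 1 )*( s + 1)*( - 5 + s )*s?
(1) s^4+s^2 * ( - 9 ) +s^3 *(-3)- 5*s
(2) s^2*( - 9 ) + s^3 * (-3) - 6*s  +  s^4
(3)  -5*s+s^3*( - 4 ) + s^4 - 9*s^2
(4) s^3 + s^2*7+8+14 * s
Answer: 1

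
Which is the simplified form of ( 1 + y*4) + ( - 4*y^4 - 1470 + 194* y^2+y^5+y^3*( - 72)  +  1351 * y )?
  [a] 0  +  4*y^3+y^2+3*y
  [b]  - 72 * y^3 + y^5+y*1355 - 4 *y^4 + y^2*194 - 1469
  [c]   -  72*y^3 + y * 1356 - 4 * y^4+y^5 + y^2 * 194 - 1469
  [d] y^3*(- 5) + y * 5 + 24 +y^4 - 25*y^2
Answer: b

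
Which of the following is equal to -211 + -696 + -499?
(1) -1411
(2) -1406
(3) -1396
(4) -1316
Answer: 2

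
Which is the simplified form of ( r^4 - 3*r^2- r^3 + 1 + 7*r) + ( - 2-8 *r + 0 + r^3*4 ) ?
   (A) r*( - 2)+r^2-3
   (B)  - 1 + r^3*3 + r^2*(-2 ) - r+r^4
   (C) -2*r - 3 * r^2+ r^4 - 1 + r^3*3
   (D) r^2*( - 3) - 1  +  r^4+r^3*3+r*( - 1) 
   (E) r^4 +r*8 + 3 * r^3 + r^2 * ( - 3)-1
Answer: D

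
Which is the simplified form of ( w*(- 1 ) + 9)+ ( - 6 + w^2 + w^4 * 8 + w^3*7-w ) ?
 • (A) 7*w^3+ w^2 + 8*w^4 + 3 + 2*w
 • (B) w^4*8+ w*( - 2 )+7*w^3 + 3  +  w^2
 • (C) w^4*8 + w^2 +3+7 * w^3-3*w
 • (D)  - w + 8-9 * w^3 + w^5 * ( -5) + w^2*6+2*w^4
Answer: B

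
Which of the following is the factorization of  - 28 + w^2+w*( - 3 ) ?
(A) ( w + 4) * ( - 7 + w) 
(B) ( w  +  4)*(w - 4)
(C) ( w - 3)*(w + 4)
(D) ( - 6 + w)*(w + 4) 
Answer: A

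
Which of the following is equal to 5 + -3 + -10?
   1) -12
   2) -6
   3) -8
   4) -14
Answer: 3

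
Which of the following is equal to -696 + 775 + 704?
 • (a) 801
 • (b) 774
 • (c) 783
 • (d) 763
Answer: c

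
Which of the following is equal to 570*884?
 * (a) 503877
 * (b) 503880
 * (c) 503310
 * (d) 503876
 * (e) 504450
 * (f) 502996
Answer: b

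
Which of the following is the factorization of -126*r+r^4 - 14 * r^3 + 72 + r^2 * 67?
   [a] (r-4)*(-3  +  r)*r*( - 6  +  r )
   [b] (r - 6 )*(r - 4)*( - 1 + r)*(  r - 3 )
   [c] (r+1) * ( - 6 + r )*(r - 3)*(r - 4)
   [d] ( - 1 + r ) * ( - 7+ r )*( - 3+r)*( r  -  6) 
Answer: b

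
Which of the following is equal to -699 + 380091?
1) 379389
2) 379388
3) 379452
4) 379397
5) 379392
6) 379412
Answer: 5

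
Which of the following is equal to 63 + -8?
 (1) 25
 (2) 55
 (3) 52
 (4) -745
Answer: 2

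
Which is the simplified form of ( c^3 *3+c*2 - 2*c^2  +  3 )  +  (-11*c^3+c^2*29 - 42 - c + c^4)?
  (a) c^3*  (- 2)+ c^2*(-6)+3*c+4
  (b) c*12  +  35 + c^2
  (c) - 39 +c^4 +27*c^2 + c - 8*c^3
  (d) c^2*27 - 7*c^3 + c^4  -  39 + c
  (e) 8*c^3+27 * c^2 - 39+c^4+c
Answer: c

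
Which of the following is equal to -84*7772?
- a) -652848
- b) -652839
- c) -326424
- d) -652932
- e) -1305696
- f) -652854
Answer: a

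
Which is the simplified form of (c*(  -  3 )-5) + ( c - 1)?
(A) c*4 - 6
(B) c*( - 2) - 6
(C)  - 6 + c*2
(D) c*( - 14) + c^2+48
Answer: B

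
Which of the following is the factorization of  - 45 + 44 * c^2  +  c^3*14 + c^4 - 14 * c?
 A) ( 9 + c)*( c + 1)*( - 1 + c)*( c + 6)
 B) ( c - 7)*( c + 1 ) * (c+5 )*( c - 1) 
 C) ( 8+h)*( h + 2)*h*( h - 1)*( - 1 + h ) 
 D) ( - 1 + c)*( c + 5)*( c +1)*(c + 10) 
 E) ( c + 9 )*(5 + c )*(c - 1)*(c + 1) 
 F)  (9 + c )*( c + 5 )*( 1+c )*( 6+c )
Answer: E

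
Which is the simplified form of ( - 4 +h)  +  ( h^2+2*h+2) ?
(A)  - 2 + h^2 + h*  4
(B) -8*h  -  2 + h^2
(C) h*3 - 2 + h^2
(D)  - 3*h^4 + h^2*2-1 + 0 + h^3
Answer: C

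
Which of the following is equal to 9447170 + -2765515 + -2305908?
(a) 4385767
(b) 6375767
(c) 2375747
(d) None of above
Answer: d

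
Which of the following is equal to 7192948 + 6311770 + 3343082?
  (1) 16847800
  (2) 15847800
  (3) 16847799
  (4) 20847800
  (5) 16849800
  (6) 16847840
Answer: 1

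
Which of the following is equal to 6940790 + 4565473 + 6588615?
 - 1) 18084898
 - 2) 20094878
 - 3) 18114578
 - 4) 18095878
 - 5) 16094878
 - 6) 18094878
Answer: 6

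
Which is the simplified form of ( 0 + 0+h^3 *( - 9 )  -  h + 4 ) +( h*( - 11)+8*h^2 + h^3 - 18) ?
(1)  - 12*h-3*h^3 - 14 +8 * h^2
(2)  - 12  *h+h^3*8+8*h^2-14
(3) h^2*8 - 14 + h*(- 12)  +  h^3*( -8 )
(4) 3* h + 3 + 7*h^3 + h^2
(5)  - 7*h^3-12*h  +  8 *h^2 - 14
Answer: 3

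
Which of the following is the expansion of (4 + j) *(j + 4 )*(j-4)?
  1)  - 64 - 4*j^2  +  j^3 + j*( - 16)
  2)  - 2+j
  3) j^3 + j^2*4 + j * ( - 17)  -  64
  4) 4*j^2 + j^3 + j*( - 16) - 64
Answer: 4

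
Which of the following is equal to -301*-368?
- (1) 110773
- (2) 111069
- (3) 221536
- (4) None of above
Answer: 4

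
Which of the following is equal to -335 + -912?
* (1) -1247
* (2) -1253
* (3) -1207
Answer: 1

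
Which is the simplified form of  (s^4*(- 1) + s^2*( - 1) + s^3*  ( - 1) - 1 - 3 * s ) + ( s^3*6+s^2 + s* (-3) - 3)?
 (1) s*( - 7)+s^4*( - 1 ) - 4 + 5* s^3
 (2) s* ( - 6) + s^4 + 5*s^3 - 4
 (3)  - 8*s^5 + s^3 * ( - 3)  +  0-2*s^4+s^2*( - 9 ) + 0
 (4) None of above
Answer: 4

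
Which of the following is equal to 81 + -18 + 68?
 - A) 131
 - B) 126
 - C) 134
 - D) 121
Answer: A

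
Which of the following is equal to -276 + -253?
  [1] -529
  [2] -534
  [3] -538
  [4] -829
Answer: 1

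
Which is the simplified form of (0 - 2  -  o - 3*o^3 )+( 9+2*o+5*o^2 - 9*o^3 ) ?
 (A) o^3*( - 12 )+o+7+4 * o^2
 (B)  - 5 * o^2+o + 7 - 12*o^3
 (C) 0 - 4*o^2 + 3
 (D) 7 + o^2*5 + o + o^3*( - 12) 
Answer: D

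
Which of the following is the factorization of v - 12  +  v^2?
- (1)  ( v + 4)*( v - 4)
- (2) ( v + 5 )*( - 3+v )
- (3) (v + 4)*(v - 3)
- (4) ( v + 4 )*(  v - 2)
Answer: 3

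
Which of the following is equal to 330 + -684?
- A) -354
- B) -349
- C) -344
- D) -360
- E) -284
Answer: A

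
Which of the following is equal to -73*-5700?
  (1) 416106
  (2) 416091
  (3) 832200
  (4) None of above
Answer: 4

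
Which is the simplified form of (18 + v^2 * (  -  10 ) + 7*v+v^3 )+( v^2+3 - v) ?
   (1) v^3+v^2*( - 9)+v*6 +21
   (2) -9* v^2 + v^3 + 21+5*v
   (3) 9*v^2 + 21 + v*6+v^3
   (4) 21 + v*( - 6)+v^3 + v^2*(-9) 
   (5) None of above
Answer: 1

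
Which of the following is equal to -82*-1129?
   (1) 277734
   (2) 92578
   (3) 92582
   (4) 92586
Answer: 2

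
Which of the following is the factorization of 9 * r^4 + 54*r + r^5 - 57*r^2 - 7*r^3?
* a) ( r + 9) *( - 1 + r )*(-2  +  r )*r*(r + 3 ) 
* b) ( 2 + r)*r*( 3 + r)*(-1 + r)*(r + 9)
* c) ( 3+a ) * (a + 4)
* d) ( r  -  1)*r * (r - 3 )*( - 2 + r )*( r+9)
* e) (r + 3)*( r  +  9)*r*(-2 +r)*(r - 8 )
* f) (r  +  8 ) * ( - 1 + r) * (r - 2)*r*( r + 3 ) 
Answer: a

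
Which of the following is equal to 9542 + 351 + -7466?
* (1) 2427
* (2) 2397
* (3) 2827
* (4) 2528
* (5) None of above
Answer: 1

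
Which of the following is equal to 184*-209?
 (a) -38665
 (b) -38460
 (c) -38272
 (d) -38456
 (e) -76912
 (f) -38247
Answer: d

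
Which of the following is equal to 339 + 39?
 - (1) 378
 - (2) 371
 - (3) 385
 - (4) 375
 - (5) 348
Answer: 1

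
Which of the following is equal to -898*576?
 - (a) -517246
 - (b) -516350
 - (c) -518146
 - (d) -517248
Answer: d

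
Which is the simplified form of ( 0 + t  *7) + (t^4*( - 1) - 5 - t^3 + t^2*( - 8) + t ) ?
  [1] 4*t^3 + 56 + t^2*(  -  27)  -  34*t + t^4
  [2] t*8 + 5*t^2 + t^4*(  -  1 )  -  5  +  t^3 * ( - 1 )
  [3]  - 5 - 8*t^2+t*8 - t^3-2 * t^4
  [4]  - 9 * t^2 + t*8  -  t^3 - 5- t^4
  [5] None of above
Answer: 5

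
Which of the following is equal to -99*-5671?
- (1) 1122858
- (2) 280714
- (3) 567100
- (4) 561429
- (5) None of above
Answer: 4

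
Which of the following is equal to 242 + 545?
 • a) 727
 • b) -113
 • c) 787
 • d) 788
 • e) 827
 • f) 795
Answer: c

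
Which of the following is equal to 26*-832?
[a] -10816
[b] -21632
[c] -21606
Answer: b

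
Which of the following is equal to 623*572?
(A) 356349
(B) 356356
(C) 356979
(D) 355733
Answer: B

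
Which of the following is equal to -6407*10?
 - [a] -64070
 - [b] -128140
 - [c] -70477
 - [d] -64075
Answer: a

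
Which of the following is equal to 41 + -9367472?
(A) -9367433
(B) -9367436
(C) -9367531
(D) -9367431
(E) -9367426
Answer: D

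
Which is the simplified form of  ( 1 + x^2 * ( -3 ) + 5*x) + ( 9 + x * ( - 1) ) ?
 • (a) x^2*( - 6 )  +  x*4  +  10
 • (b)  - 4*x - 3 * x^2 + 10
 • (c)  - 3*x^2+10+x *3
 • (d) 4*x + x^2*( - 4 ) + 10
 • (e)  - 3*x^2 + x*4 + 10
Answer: e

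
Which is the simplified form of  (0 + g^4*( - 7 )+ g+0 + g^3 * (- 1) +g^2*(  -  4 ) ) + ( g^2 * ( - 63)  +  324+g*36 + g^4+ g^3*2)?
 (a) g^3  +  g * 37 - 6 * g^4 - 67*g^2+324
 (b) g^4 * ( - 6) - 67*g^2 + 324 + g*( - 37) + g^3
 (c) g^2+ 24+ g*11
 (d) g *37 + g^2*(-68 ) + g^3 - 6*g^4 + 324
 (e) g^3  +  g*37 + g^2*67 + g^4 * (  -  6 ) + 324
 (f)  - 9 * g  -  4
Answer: a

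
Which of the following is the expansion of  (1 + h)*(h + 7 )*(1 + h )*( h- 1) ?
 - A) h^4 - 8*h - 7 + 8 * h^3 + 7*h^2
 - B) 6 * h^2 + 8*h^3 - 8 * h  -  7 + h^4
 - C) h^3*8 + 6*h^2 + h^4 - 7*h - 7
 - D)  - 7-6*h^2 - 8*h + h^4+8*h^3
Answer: B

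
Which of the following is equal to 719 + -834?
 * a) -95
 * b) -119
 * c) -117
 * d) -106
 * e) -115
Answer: e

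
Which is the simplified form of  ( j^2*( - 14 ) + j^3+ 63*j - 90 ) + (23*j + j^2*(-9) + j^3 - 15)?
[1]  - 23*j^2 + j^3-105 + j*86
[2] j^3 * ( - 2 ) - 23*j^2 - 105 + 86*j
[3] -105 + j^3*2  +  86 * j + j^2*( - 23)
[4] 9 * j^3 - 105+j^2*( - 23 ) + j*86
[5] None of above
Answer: 3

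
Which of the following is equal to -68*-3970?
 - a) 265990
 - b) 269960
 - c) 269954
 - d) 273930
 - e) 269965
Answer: b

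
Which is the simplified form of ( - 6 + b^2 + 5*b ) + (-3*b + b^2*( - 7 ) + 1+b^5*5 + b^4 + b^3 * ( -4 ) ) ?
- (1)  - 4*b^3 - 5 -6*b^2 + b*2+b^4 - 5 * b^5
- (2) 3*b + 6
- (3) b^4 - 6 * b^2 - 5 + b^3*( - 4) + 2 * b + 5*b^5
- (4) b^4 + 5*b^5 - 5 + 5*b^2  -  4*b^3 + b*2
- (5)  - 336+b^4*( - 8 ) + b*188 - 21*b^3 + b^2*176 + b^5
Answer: 3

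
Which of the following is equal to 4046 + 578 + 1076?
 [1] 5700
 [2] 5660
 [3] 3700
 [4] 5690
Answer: 1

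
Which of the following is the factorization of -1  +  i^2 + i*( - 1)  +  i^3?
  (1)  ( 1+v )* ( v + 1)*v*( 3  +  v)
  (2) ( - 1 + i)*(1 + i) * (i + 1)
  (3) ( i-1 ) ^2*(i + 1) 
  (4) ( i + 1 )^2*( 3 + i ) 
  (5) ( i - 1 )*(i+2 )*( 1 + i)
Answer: 2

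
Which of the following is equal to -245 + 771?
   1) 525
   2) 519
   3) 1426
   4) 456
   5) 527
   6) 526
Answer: 6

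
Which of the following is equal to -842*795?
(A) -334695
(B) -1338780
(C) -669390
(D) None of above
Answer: C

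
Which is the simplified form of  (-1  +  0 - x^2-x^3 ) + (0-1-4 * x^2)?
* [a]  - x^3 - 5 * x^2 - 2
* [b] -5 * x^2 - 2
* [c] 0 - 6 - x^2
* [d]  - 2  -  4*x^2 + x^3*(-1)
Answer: a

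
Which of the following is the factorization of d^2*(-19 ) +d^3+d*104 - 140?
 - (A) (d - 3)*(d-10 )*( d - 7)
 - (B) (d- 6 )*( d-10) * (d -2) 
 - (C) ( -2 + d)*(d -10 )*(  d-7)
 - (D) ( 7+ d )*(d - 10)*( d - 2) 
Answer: C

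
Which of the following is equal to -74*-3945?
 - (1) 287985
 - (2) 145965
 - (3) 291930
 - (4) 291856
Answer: 3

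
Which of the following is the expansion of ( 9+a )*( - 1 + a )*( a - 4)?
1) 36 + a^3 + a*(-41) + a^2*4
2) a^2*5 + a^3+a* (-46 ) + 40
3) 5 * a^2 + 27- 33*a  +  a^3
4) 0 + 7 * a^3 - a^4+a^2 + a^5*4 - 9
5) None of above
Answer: 1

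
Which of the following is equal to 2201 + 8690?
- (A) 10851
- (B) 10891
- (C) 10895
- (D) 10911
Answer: B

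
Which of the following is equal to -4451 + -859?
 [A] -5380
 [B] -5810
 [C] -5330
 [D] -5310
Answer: D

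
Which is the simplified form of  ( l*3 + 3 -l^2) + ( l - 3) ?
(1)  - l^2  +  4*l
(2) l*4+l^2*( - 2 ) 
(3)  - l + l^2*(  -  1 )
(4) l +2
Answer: 1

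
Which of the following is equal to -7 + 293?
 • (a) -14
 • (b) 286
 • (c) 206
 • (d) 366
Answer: b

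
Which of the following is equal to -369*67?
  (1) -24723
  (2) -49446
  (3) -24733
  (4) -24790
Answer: 1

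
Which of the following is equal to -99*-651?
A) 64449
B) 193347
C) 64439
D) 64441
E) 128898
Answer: A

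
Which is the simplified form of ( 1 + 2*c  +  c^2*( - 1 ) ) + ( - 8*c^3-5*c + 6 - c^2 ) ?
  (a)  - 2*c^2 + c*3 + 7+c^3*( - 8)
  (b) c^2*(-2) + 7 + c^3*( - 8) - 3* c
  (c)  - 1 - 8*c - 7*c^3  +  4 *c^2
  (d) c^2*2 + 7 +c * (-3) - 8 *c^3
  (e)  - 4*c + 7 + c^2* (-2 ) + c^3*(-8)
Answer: b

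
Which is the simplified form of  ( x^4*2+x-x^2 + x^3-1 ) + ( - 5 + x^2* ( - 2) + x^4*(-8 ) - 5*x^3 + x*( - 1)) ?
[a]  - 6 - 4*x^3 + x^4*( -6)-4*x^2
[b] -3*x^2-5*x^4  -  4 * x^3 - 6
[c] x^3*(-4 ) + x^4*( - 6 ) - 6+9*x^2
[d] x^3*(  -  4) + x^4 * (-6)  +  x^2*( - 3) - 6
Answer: d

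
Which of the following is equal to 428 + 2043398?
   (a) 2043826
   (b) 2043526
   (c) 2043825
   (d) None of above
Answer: a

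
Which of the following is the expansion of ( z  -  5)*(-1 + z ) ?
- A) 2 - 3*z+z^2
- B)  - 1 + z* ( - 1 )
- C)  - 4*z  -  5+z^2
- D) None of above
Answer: D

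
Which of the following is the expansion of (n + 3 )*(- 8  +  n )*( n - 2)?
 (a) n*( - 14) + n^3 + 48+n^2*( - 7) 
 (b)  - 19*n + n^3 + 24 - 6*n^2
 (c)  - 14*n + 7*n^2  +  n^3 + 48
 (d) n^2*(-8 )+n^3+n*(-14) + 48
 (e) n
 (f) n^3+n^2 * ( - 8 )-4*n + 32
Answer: a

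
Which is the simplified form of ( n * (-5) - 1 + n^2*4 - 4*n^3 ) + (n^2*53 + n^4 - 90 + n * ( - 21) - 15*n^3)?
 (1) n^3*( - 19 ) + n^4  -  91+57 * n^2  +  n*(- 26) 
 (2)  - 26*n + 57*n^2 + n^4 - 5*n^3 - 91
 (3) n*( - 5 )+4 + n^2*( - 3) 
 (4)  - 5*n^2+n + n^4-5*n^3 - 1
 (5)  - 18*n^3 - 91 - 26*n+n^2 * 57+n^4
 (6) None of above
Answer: 1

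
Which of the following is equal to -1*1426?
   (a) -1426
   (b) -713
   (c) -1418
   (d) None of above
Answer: a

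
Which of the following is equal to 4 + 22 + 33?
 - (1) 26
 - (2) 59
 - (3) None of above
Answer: 2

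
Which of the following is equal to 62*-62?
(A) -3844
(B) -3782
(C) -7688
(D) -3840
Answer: A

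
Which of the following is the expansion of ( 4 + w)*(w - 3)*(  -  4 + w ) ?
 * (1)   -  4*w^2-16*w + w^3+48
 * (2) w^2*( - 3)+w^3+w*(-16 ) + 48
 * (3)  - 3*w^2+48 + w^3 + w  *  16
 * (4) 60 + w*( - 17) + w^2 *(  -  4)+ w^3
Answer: 2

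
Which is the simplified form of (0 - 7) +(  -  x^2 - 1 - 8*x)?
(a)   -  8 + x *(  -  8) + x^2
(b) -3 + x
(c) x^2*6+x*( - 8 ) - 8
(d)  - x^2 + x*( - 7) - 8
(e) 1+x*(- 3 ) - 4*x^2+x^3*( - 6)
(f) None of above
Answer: f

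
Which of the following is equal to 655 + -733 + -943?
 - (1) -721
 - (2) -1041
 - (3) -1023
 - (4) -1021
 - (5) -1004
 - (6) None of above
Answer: 4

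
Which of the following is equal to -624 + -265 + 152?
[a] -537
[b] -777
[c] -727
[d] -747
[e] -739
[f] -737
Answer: f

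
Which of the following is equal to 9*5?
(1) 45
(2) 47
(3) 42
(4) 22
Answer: 1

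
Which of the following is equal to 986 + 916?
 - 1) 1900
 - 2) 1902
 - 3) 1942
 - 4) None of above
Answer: 2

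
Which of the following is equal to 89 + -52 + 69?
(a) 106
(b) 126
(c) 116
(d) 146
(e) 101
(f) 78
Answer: a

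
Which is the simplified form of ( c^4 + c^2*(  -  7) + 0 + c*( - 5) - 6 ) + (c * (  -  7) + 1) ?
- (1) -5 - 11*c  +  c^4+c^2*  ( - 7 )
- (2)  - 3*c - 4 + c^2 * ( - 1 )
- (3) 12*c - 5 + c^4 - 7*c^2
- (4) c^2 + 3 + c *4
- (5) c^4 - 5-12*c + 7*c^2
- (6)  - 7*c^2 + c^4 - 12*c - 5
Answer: 6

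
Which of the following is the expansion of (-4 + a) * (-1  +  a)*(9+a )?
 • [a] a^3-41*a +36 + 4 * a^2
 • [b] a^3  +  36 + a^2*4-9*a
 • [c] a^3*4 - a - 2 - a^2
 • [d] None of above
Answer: a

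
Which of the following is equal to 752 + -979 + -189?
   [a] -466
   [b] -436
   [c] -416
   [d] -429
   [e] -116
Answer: c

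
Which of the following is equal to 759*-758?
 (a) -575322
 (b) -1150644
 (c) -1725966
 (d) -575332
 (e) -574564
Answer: a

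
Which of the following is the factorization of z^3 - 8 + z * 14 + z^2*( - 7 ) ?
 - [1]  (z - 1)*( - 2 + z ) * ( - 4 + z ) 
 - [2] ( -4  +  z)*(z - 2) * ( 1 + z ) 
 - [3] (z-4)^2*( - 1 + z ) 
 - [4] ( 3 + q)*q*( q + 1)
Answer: 1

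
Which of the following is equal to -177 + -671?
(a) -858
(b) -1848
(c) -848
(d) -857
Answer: c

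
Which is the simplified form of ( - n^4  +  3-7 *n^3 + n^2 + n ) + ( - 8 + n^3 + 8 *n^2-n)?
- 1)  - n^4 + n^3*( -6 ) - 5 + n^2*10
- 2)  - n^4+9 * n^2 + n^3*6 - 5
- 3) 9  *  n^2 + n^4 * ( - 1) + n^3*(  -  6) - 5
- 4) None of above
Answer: 3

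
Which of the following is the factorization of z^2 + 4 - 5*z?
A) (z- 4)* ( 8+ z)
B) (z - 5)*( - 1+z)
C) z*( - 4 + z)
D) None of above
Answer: D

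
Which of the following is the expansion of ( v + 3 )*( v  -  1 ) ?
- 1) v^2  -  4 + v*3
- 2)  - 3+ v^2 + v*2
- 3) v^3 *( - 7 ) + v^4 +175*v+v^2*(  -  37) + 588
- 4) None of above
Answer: 2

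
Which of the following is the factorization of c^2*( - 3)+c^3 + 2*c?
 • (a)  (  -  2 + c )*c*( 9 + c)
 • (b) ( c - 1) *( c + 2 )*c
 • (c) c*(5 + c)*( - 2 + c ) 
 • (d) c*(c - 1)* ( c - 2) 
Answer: d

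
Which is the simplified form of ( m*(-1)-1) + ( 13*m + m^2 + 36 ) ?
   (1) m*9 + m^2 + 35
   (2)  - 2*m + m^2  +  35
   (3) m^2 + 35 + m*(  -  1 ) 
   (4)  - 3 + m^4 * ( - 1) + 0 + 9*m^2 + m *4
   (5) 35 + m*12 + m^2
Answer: 5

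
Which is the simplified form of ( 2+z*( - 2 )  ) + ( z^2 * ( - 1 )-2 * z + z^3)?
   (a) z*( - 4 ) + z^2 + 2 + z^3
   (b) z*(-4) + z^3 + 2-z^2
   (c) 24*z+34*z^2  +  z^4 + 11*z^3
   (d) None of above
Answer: b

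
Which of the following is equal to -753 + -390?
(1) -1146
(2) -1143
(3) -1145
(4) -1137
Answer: 2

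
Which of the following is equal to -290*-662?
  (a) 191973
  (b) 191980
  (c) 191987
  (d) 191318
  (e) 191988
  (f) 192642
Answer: b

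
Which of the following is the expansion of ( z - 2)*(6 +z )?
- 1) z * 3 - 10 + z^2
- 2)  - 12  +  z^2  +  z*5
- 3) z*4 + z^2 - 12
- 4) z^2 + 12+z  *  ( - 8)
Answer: 3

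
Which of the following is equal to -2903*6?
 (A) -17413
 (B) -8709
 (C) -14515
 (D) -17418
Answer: D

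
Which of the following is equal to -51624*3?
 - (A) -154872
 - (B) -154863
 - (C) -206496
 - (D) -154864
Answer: A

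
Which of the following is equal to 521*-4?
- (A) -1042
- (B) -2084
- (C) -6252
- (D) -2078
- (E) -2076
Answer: B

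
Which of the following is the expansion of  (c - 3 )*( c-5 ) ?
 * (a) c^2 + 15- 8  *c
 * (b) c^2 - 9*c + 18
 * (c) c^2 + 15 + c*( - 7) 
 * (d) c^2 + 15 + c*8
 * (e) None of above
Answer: a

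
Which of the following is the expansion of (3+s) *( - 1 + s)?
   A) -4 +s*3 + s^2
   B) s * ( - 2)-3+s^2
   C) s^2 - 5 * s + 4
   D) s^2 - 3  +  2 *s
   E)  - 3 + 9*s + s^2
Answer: D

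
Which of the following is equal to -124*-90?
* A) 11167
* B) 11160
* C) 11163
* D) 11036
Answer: B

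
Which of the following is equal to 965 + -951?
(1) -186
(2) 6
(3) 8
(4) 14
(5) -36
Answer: 4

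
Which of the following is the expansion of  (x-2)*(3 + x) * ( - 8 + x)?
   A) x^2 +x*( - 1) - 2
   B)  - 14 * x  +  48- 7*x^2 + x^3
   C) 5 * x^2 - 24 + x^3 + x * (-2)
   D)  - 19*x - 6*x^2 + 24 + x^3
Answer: B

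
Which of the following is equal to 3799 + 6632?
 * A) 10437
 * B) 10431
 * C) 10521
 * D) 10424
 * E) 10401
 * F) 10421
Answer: B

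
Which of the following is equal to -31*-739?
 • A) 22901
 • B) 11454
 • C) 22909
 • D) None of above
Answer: C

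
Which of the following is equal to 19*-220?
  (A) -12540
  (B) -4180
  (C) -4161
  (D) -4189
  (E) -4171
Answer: B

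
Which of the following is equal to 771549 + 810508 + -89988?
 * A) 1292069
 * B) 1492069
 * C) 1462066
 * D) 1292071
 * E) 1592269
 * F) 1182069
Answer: B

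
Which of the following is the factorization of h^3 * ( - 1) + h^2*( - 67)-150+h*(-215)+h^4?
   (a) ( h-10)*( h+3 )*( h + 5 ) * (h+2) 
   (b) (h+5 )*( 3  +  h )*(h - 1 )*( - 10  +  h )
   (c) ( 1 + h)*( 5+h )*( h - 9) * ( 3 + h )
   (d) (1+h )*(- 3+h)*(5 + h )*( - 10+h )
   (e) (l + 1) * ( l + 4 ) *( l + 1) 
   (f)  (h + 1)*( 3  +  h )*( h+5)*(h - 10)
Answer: f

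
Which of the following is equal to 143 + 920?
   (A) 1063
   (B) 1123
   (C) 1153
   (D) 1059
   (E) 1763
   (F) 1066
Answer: A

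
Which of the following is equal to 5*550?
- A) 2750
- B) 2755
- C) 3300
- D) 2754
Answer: A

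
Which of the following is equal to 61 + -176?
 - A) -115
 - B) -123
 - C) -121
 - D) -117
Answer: A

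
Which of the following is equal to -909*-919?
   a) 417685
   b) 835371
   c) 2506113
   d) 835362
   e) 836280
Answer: b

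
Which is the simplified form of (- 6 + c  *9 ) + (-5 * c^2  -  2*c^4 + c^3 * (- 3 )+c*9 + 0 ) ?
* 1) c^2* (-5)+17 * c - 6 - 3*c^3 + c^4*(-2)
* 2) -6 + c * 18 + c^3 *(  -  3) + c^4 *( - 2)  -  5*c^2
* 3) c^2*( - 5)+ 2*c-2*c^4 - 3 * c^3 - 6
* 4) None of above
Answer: 2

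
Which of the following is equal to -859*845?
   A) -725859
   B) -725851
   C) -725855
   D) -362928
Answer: C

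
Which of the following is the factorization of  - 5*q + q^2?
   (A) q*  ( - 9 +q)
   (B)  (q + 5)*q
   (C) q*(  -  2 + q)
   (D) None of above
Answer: D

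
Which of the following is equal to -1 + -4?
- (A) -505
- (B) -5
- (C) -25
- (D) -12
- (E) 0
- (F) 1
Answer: B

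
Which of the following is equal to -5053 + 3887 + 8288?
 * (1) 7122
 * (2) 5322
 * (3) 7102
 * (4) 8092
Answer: 1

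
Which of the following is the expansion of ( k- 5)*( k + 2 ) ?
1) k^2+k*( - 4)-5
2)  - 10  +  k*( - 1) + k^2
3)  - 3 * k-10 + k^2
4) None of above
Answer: 3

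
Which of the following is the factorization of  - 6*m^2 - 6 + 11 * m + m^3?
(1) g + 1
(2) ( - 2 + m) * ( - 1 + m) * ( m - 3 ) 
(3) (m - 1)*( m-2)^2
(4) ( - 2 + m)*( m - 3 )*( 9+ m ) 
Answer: 2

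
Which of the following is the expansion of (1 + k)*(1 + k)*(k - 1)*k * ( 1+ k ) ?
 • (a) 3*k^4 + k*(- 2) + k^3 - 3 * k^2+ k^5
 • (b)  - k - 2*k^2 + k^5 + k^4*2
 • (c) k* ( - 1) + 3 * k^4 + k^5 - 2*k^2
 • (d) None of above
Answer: b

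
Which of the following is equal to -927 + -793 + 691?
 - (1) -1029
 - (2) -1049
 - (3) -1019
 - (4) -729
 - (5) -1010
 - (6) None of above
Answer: 1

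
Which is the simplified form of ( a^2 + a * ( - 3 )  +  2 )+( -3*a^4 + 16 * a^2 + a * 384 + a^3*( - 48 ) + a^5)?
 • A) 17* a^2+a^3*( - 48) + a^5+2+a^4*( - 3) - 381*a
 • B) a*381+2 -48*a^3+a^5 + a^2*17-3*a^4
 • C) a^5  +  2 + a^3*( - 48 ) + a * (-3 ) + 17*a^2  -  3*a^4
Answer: B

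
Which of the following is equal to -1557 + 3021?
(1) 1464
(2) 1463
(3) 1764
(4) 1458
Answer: 1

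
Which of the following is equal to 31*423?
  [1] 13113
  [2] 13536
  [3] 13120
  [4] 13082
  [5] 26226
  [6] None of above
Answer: 1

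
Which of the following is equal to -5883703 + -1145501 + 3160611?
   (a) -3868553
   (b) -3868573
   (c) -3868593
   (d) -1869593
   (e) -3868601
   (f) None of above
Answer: c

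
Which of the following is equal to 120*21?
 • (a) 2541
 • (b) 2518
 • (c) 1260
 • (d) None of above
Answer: d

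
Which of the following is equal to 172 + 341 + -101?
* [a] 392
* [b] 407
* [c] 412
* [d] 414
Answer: c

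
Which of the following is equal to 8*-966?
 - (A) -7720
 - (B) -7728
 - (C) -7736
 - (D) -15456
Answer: B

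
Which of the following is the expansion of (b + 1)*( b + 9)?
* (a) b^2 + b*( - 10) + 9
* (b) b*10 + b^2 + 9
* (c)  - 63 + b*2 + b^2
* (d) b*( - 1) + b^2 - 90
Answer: b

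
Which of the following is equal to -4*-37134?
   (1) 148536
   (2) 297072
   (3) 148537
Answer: 1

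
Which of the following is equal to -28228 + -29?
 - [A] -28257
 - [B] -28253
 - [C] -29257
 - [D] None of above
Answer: A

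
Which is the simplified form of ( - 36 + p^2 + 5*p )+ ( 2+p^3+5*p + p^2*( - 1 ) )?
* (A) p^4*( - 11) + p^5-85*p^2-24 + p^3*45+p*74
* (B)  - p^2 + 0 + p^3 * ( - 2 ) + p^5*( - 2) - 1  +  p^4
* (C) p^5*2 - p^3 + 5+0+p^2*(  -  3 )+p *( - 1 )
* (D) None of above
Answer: D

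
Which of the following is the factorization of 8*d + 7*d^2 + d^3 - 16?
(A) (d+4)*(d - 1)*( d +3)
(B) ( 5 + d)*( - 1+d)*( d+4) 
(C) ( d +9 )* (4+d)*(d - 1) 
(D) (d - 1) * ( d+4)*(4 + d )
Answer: D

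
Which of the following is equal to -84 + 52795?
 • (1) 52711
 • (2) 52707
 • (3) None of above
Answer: 1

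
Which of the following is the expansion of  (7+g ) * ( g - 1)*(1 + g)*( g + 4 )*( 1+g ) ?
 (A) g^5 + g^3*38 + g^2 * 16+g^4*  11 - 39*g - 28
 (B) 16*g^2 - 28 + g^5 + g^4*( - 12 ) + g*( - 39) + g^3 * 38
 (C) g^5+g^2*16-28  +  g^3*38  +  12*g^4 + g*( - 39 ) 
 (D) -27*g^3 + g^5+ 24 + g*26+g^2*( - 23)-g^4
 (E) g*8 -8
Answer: C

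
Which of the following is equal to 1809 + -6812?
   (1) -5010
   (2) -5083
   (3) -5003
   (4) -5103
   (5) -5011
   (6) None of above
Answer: 3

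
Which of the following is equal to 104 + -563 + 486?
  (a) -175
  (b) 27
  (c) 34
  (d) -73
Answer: b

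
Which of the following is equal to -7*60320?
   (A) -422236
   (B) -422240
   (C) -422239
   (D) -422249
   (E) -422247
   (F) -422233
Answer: B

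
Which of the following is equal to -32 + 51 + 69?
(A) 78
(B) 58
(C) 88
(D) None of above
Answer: C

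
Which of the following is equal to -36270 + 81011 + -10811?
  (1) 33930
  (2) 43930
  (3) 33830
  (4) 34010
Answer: 1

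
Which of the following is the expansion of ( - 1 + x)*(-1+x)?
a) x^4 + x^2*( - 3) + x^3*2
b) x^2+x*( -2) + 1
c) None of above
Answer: b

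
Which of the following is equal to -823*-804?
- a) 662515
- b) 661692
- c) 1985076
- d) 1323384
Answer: b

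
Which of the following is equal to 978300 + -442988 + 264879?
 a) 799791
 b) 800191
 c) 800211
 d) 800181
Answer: b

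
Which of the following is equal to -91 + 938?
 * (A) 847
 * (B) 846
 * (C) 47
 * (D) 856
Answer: A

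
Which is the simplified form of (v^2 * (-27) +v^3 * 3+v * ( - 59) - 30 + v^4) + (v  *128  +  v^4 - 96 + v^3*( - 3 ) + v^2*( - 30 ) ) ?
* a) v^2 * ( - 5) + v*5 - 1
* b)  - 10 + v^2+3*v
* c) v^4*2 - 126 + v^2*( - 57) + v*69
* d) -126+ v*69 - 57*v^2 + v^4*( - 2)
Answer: c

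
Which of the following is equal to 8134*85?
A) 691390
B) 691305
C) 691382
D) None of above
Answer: A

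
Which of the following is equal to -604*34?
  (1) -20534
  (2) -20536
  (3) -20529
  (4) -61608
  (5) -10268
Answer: 2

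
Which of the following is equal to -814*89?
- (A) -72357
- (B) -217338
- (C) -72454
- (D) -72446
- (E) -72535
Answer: D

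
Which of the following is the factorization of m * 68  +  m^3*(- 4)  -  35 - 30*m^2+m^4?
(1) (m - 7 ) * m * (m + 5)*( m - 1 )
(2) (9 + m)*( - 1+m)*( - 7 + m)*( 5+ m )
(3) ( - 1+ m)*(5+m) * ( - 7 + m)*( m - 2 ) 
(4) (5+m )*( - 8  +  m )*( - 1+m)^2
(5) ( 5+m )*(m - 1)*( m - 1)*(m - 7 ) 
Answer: 5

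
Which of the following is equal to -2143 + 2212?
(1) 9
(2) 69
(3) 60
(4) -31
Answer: 2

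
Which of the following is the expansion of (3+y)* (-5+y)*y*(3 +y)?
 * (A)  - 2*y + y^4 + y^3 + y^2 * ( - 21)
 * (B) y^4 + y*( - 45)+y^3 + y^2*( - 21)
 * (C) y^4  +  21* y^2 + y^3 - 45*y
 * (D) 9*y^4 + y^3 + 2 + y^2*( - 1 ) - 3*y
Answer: B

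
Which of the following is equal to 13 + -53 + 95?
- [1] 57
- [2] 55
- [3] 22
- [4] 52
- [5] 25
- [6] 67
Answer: 2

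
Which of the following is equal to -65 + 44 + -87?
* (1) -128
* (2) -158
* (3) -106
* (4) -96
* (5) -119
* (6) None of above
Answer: 6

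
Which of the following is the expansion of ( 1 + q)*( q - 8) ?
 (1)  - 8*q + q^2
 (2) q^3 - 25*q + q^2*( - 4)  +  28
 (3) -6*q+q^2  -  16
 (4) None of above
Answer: 4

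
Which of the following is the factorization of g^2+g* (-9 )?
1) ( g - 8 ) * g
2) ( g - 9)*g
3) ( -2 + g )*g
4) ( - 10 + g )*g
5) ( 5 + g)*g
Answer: 2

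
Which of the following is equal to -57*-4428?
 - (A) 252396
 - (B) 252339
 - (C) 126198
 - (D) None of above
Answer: A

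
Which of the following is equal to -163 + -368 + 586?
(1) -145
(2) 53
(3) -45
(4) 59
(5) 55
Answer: 5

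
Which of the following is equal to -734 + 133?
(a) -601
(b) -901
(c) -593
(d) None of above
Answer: a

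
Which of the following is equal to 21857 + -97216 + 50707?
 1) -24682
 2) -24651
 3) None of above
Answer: 3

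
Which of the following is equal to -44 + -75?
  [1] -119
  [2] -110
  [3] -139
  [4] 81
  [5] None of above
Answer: 1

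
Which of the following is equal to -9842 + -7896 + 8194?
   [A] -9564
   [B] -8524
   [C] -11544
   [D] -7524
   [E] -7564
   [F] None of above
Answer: F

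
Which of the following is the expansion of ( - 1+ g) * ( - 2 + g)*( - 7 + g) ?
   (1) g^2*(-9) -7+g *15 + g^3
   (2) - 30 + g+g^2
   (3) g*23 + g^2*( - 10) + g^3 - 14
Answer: 3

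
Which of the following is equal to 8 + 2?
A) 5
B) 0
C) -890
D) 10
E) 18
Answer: D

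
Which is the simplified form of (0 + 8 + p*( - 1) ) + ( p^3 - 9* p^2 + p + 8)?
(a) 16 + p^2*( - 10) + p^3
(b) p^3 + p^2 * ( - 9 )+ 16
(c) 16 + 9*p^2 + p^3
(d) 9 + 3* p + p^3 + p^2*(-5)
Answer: b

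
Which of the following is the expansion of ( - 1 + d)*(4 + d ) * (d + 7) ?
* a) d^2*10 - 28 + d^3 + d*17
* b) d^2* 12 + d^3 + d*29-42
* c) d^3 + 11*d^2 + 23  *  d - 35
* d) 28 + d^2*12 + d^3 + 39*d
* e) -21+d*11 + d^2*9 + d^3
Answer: a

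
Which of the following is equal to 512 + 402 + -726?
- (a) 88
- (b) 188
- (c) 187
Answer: b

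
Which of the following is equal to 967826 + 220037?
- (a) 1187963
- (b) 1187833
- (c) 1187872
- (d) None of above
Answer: d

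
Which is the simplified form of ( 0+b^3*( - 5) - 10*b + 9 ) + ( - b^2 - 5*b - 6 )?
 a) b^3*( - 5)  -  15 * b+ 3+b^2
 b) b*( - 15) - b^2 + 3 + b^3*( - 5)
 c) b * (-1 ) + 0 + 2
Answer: b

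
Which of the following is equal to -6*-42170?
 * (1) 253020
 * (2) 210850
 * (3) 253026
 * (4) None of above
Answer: 1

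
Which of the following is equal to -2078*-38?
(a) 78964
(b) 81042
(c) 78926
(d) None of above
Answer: a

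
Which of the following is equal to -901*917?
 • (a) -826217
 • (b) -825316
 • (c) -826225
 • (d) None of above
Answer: a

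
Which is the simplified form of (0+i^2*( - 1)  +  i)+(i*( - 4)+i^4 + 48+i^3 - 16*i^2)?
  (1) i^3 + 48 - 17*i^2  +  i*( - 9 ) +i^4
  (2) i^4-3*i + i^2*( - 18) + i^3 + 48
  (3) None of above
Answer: 3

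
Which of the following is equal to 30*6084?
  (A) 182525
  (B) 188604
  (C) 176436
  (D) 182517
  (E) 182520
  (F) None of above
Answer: E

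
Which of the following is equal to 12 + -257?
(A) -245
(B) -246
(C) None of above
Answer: A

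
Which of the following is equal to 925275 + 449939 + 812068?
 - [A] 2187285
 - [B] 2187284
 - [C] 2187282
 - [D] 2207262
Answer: C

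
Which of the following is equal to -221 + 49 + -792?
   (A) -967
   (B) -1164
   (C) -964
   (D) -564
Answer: C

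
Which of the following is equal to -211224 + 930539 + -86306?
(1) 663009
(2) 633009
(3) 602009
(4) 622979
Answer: 2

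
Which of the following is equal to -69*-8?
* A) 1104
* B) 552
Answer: B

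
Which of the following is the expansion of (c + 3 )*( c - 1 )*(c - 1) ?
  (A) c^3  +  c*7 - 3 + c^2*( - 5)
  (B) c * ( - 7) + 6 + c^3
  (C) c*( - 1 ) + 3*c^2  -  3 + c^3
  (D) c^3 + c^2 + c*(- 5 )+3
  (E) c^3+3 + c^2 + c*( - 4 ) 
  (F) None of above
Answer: D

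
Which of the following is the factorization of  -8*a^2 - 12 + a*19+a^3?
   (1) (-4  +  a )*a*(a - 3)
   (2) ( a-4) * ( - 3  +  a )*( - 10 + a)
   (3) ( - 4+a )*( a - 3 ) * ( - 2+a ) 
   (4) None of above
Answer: 4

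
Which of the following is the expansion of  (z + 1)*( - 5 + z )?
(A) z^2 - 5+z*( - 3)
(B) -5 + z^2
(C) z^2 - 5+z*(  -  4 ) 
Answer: C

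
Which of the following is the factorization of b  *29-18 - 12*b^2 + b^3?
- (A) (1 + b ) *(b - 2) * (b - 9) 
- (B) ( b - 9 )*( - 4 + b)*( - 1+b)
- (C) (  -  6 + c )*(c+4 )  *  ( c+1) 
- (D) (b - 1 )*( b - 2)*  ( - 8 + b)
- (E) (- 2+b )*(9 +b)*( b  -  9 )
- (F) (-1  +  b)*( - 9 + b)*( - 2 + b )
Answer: F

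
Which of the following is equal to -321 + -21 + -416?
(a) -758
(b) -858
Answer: a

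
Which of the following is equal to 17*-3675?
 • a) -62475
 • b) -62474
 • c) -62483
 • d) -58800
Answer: a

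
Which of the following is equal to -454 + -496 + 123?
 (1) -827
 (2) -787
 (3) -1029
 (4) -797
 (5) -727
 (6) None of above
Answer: 1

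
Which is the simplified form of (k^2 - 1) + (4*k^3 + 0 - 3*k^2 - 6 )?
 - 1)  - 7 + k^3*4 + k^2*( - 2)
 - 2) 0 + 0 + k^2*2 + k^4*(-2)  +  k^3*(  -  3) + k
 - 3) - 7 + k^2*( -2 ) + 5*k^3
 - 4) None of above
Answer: 1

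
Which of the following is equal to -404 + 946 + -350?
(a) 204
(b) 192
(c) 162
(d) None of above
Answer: b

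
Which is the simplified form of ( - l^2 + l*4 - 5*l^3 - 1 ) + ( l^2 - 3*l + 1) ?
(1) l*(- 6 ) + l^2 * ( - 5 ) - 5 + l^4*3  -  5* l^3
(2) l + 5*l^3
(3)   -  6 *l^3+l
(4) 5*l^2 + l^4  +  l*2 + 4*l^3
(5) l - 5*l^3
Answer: 5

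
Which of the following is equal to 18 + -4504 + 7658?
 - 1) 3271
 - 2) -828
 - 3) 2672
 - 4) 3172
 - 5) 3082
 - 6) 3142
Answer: 4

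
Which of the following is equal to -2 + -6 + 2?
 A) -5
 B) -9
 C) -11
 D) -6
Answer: D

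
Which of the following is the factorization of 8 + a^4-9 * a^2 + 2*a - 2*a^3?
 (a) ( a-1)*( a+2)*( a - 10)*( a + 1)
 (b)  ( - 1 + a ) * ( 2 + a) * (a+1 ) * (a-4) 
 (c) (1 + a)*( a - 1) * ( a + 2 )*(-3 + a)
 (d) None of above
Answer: b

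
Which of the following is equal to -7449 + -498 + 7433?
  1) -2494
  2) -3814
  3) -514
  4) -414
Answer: 3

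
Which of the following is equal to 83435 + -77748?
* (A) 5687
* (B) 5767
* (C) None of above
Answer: A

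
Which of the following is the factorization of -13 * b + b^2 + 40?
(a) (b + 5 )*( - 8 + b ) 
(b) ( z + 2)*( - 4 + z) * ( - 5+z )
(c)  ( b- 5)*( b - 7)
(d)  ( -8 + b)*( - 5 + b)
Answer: d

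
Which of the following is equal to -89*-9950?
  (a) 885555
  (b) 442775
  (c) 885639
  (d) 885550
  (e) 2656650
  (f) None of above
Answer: d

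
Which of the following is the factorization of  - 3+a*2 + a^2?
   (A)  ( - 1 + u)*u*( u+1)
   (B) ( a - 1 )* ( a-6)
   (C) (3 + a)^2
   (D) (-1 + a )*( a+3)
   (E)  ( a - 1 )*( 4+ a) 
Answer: D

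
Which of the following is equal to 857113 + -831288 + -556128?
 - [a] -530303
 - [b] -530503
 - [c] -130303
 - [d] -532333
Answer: a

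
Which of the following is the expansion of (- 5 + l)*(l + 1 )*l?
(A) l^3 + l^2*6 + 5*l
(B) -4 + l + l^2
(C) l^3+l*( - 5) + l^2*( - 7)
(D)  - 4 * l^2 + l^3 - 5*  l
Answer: D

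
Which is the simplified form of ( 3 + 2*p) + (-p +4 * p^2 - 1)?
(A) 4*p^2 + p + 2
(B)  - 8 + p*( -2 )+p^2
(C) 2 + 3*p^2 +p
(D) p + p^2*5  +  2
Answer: A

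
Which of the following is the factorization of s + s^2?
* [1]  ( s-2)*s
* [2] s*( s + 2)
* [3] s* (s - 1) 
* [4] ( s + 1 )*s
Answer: 4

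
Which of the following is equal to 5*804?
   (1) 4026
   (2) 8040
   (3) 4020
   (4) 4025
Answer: 3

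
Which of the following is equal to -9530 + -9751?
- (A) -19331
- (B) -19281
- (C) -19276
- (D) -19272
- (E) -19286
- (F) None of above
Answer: B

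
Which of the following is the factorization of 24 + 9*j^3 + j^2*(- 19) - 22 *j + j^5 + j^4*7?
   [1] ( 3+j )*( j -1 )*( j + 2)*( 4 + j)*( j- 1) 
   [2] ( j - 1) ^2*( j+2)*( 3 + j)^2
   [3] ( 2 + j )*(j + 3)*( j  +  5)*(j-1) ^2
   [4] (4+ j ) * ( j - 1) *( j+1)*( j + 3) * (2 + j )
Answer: 1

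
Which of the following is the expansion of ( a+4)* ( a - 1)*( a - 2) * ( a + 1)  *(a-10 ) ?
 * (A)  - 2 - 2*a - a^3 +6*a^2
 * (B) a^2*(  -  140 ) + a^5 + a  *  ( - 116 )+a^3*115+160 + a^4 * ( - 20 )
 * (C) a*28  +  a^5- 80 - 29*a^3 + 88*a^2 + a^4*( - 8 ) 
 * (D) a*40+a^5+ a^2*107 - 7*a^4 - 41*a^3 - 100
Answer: C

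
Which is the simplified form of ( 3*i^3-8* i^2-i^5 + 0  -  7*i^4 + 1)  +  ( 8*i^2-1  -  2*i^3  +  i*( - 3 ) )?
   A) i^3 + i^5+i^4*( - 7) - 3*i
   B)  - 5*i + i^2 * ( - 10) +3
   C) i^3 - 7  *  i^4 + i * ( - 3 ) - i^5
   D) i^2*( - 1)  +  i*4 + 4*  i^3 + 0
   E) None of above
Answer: C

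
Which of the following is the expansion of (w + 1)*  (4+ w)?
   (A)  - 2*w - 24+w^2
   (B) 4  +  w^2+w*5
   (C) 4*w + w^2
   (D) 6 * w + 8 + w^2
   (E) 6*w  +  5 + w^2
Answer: B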